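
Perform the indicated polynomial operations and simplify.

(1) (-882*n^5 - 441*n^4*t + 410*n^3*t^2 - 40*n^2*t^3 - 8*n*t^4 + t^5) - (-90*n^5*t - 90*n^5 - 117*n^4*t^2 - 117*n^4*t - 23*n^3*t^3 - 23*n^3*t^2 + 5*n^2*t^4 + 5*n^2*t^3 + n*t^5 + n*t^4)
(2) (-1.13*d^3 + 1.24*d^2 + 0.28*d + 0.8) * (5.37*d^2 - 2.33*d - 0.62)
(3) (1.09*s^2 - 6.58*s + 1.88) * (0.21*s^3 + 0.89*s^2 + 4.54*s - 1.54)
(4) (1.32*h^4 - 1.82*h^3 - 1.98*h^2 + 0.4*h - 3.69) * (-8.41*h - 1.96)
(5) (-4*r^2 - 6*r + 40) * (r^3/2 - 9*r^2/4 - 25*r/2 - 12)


(1) = 90*n^5*t - 792*n^5 + 117*n^4*t^2 - 324*n^4*t + 23*n^3*t^3 + 433*n^3*t^2 - 5*n^2*t^4 - 45*n^2*t^3 - n*t^5 - 9*n*t^4 + t^5
(2) = -6.0681*d^5 + 9.2917*d^4 - 0.685*d^3 + 2.8748*d^2 - 2.0376*d - 0.496
(3) = 0.2289*s^5 - 0.4117*s^4 - 0.5128*s^3 - 29.8786*s^2 + 18.6684*s - 2.8952
(4) = -11.1012*h^5 + 12.719*h^4 + 20.219*h^3 + 0.5168*h^2 + 30.2489*h + 7.2324
(5) = -2*r^5 + 6*r^4 + 167*r^3/2 + 33*r^2 - 428*r - 480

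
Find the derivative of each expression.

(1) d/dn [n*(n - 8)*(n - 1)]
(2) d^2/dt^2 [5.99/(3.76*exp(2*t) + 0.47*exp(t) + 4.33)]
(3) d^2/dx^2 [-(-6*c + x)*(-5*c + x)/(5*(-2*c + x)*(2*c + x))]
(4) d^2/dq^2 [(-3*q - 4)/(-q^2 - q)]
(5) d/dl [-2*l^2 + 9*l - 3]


(1) = 3*n^2 - 18*n + 8
(2) = (5.99*(7.52*exp(t) + 0.47)*(15.04*exp(t) + 0.94)*exp(t) - (90.0896*exp(t) + 2.8153)*(3.76*exp(2*t) + 0.47*exp(t) + 4.33))*exp(t)/(3.76*exp(2*t) + 0.47*exp(t) + 4.33)^3
(3) = 2*c*(-136*c^3 + 132*c^2*x - 102*c*x^2 + 11*x^3)/(5*(-64*c^6 + 48*c^4*x^2 - 12*c^2*x^4 + x^6))
(4) = 2*(3*q^3 + 12*q^2 + 12*q + 4)/(q^3*(q^3 + 3*q^2 + 3*q + 1))
(5) = 9 - 4*l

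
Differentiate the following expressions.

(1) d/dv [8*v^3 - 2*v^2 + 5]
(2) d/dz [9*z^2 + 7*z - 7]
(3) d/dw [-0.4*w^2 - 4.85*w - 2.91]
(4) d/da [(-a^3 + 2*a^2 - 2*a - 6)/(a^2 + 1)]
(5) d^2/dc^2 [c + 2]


(1) = 4*v*(6*v - 1)
(2) = 18*z + 7
(3) = -0.8*w - 4.85
(4) = (-a^4 - a^2 + 16*a - 2)/(a^4 + 2*a^2 + 1)
(5) = 0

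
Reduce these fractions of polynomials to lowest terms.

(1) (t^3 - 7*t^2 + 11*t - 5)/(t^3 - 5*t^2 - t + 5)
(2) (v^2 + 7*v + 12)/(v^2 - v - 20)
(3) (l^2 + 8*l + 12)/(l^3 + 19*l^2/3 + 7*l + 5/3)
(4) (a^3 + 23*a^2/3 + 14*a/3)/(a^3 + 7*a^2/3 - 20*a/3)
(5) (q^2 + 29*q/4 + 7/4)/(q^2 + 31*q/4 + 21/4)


(1) = (t - 1)/(t + 1)
(2) = (v + 3)/(v - 5)
(3) = (3*l^2 + 24*l + 36)/(3*l^3 + 19*l^2 + 21*l + 5)
(4) = (3*a^2 + 23*a + 14)/(3*a^2 + 7*a - 20)
(5) = (4*q + 1)/(4*q + 3)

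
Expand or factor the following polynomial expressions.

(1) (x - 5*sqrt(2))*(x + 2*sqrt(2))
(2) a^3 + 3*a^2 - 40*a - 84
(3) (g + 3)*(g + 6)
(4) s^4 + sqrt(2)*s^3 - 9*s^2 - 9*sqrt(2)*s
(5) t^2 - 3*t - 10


(1) = x^2 - 3*sqrt(2)*x - 20
(2) = (a - 6)*(a + 2)*(a + 7)
(3) = g^2 + 9*g + 18
(4) = s*(s - 3)*(s + 3)*(s + sqrt(2))
(5) = (t - 5)*(t + 2)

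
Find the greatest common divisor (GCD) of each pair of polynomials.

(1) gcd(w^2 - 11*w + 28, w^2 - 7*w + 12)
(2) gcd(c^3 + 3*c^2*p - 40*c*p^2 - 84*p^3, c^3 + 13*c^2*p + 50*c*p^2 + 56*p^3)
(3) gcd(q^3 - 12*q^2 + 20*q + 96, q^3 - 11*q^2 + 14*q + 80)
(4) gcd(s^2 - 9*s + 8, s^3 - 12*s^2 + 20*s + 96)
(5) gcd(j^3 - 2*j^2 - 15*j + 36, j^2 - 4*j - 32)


(1) = w - 4
(2) = gcd((c - 6*p)*(c + 2*p)*(c + 7*p), (c + 2*p)*(c + 4*p)*(c + 7*p)) = c^2 + 9*c*p + 14*p^2
(3) = q^2 - 6*q - 16
(4) = gcd((s - 8)*(s - 1), (s - 8)*(s - 6)*(s + 2)) = s - 8
(5) = j + 4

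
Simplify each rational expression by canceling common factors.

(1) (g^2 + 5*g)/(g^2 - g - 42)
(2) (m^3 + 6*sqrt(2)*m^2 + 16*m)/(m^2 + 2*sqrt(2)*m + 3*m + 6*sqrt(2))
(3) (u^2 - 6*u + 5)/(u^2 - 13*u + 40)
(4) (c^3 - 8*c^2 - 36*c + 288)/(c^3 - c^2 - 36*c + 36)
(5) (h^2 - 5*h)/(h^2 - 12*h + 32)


(1) = (g^2 + 5*g)/(g^2 - g - 42)
(2) = (m^2 + 4*sqrt(2)*m)/(m + 3)
(3) = (u - 1)/(u - 8)
(4) = (c - 8)/(c - 1)
(5) = (h^2 - 5*h)/(h^2 - 12*h + 32)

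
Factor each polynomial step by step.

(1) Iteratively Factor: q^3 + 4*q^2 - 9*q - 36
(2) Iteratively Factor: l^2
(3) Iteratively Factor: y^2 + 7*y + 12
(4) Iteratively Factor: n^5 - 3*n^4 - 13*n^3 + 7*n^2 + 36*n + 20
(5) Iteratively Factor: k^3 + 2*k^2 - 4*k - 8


(1) = (q + 3)*(q^2 + q - 12) = (q - 3)*(q + 3)*(q + 4)
(2) = (l)*(l)
(3) = (y + 3)*(y + 4)
(4) = (n + 1)*(n^4 - 4*n^3 - 9*n^2 + 16*n + 20) = (n + 1)*(n + 2)*(n^3 - 6*n^2 + 3*n + 10) = (n - 2)*(n + 1)*(n + 2)*(n^2 - 4*n - 5) = (n - 2)*(n + 1)^2*(n + 2)*(n - 5)
(5) = (k + 2)*(k^2 - 4) = (k + 2)^2*(k - 2)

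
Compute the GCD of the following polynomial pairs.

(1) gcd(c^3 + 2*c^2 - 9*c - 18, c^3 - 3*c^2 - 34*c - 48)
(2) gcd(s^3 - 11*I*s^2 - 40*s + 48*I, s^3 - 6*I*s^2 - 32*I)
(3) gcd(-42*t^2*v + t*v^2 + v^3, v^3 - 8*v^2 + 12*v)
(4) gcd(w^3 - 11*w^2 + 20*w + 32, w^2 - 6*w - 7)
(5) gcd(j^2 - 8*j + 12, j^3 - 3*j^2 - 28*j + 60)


(1) = gcd((c - 3)*(c + 2)*(c + 3), (c - 8)*(c + 2)*(c + 3)) = c^2 + 5*c + 6
(2) = s^2 - 8*I*s - 16
(3) = gcd(v*(-6*t + v)*(7*t + v), v*(v - 6)*(v - 2)) = v
(4) = w + 1
(5) = gcd((j - 6)*(j - 2), (j - 6)*(j - 2)*(j + 5)) = j^2 - 8*j + 12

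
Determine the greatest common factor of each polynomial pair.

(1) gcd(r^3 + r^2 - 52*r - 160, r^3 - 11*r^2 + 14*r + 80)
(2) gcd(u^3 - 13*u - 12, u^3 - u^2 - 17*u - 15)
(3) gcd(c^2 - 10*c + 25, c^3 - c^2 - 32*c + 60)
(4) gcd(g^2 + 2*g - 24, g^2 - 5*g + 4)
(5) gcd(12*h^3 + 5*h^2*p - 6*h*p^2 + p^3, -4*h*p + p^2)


(1) = r - 8
(2) = gcd((u - 4)*(u + 1)*(u + 3), (u - 5)*(u + 1)*(u + 3)) = u^2 + 4*u + 3
(3) = gcd((c - 5)^2, (c - 5)*(c - 2)*(c + 6)) = c - 5
(4) = gcd((g - 4)*(g + 6), (g - 4)*(g - 1)) = g - 4
(5) = -4*h + p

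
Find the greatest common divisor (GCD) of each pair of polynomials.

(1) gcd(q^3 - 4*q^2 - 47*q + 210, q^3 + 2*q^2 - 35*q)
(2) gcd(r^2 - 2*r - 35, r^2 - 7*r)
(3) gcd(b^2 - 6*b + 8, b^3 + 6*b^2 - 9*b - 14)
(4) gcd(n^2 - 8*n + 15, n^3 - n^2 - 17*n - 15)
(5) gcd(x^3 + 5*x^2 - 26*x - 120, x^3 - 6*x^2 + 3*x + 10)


(1) = q^2 + 2*q - 35
(2) = gcd((r - 7)*(r + 5), r*(r - 7)) = r - 7
(3) = b - 2
(4) = n - 5
(5) = x - 5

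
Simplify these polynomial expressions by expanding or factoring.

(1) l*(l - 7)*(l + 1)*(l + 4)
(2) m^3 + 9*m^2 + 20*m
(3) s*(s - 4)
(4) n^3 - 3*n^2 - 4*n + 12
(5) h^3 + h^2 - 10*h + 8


(1) = l^4 - 2*l^3 - 31*l^2 - 28*l
(2) = m*(m + 4)*(m + 5)
(3) = s^2 - 4*s
(4) = (n - 3)*(n - 2)*(n + 2)
(5) = (h - 2)*(h - 1)*(h + 4)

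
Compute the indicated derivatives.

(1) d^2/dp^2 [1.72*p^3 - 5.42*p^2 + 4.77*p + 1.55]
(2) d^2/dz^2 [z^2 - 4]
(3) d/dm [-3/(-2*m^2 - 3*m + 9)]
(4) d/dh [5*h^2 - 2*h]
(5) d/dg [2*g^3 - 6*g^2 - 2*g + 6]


(1) = 10.32*p - 10.84
(2) = 2
(3) = 3*(-4*m - 3)/(2*m^2 + 3*m - 9)^2
(4) = 10*h - 2
(5) = 6*g^2 - 12*g - 2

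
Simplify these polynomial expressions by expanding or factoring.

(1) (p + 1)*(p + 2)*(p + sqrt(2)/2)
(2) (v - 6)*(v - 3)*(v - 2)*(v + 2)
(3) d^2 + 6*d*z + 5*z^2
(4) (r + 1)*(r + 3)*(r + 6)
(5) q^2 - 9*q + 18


(1) = p^3 + sqrt(2)*p^2/2 + 3*p^2 + 2*p + 3*sqrt(2)*p/2 + sqrt(2)
(2) = v^4 - 9*v^3 + 14*v^2 + 36*v - 72
(3) = (d + z)*(d + 5*z)
(4) = r^3 + 10*r^2 + 27*r + 18
(5) = (q - 6)*(q - 3)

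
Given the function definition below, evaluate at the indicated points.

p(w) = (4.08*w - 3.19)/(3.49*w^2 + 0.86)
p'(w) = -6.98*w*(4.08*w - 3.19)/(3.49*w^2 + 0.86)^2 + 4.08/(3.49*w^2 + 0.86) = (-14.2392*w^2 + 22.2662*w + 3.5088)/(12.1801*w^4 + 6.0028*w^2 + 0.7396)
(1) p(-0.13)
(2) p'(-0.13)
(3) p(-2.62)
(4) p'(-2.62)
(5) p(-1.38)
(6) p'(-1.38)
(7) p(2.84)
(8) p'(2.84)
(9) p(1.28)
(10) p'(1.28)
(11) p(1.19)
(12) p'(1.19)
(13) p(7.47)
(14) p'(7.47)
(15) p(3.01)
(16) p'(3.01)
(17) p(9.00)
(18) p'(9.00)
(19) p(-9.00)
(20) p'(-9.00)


(1) = -4.05
(2) = 0.44
(3) = -0.56
(4) = -0.25
(5) = -1.18
(6) = -0.96
(7) = 0.29
(8) = -0.06
(9) = 0.31
(10) = 0.20
(11) = 0.29
(12) = 0.29
(13) = 0.14
(14) = -0.02
(15) = 0.28
(16) = -0.06
(17) = 0.12
(18) = -0.01
(19) = -0.14
(20) = -0.02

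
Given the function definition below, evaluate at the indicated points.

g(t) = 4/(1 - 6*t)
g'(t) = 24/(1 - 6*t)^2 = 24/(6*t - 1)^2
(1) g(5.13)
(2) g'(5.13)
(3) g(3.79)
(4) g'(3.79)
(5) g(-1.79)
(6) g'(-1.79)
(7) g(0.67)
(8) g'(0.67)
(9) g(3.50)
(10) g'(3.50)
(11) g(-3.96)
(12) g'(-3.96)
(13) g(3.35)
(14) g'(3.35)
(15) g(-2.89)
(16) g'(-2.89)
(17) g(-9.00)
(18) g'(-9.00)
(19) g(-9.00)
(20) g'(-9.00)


(1) = -0.13
(2) = 0.03
(3) = -0.18
(4) = 0.05
(5) = 0.34
(6) = 0.17
(7) = -1.32
(8) = 2.63
(9) = -0.20
(10) = 0.06
(11) = 0.16
(12) = 0.04
(13) = -0.21
(14) = 0.07
(15) = 0.22
(16) = 0.07
(17) = 0.07
(18) = 0.01
(19) = 0.07
(20) = 0.01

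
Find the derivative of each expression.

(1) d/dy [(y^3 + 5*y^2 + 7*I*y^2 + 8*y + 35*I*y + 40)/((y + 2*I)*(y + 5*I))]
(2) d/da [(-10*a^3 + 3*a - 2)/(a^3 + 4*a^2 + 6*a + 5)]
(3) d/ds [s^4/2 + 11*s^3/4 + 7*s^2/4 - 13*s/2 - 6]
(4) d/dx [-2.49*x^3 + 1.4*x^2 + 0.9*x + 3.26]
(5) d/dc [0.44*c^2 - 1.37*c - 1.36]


(1) = (y^4 + 14*I*y^3 - 87*y^2 + y*(-180 - 140*I) - 80 - 630*I)/(y^4 + 14*I*y^3 - 69*y^2 - 140*I*y + 100)
(2) = (-40*a^4 - 126*a^3 - 156*a^2 + 16*a + 27)/(a^6 + 8*a^5 + 28*a^4 + 58*a^3 + 76*a^2 + 60*a + 25)
(3) = 2*s^3 + 33*s^2/4 + 7*s/2 - 13/2
(4) = -7.47*x^2 + 2.8*x + 0.9
(5) = 0.88*c - 1.37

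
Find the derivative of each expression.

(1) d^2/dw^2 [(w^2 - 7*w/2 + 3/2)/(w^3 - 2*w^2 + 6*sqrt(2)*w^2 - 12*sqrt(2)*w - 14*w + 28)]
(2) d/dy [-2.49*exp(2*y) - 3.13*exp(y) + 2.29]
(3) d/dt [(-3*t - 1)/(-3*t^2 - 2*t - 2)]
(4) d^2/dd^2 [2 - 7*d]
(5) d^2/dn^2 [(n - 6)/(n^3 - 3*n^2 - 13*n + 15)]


(1) = (((4*w - 7)*(-3*w^2 - 12*sqrt(2)*w + 4*w + 14 + 12*sqrt(2)) - (3*w - 2 + 6*sqrt(2))*(2*w^2 - 7*w + 3))*(w^3 - 2*w^2 + 6*sqrt(2)*w^2 - 12*sqrt(2)*w - 14*w + 28) + (2*w^2 - 7*w + 3)*(-3*w^2 - 12*sqrt(2)*w + 4*w + 14 + 12*sqrt(2))^2 + 2*(w^3 - 2*w^2 + 6*sqrt(2)*w^2 - 12*sqrt(2)*w - 14*w + 28)^2)/(w^3 - 2*w^2 + 6*sqrt(2)*w^2 - 12*sqrt(2)*w - 14*w + 28)^3
(2) = (-4.98*exp(y) - 3.13)*exp(y)
(3) = (9*t^2 + 6*t - 2*(3*t + 1)^2 + 6)/(3*t^2 + 2*t + 2)^2
(4) = 0
(5) = 2*((n - 6)*(-3*n^2 + 6*n + 13)^2 + (-3*n^2 + 6*n - 3*(n - 6)*(n - 1) + 13)*(n^3 - 3*n^2 - 13*n + 15))/(n^3 - 3*n^2 - 13*n + 15)^3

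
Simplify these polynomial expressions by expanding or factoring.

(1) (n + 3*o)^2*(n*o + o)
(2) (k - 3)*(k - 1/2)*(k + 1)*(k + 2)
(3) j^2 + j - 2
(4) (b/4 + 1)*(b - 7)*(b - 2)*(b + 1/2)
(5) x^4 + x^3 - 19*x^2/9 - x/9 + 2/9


(1) = n^3*o + 6*n^2*o^2 + n^2*o + 9*n*o^3 + 6*n*o^2 + 9*o^3
(2) = k^4 - k^3/2 - 7*k^2 - 5*k/2 + 3
(3) = (j - 1)*(j + 2)
(4) = b^4/4 - 9*b^3/8 - 49*b^2/8 + 45*b/4 + 7
(5) = (x - 1)*(x - 1/3)*(x + 1/3)*(x + 2)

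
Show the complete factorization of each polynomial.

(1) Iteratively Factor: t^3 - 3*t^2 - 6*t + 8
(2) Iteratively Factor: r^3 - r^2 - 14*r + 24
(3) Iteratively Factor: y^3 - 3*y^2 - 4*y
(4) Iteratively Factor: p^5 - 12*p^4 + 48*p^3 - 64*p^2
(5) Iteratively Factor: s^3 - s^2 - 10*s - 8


(1) = (t - 1)*(t^2 - 2*t - 8) = (t - 1)*(t + 2)*(t - 4)
(2) = (r + 4)*(r^2 - 5*r + 6) = (r - 3)*(r + 4)*(r - 2)
(3) = (y)*(y^2 - 3*y - 4) = y*(y + 1)*(y - 4)
(4) = (p - 4)*(p^4 - 8*p^3 + 16*p^2) = (p - 4)^2*(p^3 - 4*p^2) = p*(p - 4)^2*(p^2 - 4*p) = p^2*(p - 4)^2*(p - 4)
(5) = (s + 2)*(s^2 - 3*s - 4) = (s + 1)*(s + 2)*(s - 4)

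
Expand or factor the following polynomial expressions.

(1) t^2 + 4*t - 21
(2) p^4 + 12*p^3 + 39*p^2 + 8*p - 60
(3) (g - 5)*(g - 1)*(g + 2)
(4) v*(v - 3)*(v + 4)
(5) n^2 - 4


(1) = (t - 3)*(t + 7)
(2) = (p - 1)*(p + 2)*(p + 5)*(p + 6)
(3) = g^3 - 4*g^2 - 7*g + 10
(4) = v^3 + v^2 - 12*v
(5) = (n - 2)*(n + 2)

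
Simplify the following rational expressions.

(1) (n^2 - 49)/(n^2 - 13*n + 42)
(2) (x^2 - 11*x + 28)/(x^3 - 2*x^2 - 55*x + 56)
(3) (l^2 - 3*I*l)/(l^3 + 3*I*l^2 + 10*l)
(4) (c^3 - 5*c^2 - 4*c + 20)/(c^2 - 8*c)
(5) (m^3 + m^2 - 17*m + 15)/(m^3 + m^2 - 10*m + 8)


(1) = (n + 7)/(n - 6)
(2) = (x^2 - 11*x + 28)/(x^3 - 2*x^2 - 55*x + 56)
(3) = (l - 3*I)/(l^2 + 3*I*l + 10)
(4) = (c^3 - 5*c^2 - 4*c + 20)/(c^2 - 8*c)
(5) = (m^2 + 2*m - 15)/(m^2 + 2*m - 8)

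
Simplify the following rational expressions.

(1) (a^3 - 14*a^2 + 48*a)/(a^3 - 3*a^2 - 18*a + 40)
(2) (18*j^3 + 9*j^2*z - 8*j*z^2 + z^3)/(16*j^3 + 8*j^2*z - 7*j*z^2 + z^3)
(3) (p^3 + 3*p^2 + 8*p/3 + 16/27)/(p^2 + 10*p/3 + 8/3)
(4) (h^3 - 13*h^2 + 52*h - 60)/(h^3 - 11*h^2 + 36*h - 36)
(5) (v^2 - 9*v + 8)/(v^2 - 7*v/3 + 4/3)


(1) = (a^3 - 14*a^2 + 48*a)/(a^3 - 3*a^2 - 18*a + 40)
(2) = (18*j^2 - 9*j*z + z^2)/(16*j^2 - 8*j*z + z^2)
(3) = (9*p^2 + 15*p + 4)/(9*p + 18)
(4) = (h - 5)/(h - 3)
(5) = (3*v - 24)/(3*v - 4)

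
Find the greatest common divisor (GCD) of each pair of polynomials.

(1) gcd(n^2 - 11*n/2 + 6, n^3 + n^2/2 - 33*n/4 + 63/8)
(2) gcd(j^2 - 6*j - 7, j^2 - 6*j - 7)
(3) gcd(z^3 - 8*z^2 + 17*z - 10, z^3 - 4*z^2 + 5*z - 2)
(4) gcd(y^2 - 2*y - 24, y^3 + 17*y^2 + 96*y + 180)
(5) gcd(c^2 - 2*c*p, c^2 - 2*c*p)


(1) = gcd((n - 4)*(n - 3/2), (n - 3/2)^2*(n + 7/2)) = n - 3/2
(2) = j^2 - 6*j - 7
(3) = gcd((z - 5)*(z - 2)*(z - 1), (z - 2)*(z - 1)^2) = z^2 - 3*z + 2
(4) = 1
(5) = -c^2 + 2*c*p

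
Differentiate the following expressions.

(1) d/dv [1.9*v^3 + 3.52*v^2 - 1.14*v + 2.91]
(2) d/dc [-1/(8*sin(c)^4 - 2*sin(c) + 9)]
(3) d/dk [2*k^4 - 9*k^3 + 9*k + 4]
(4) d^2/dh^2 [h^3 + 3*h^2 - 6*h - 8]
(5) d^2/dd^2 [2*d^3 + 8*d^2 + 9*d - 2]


(1) = 5.7*v^2 + 7.04*v - 1.14
(2) = 2*(16*sin(c)^3 - 1)*cos(c)/(8*sin(c)^4 - 2*sin(c) + 9)^2
(3) = 8*k^3 - 27*k^2 + 9
(4) = 6*h + 6
(5) = 12*d + 16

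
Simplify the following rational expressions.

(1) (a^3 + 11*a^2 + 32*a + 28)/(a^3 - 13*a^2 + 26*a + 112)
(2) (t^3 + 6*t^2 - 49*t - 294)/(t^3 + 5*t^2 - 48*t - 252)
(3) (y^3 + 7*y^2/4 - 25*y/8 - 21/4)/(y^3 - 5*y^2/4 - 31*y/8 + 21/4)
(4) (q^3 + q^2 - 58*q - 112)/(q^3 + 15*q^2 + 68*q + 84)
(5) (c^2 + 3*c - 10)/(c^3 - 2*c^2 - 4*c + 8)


(1) = (a^2 + 9*a + 14)/(a^2 - 15*a + 56)
(2) = (t + 7)/(t + 6)
(3) = (2*y + 3)/(2*y - 3)
(4) = (q - 8)/(q + 6)
(5) = (c + 5)/(c^2 - 4)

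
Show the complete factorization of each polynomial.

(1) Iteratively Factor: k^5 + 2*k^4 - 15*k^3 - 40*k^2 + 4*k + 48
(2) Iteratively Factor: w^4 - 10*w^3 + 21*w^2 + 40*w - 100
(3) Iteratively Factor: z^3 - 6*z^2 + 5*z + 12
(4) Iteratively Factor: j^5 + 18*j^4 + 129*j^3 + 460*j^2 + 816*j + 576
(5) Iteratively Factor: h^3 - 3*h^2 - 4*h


(1) = (k + 3)*(k^4 - k^3 - 12*k^2 - 4*k + 16) = (k + 2)*(k + 3)*(k^3 - 3*k^2 - 6*k + 8) = (k - 1)*(k + 2)*(k + 3)*(k^2 - 2*k - 8) = (k - 1)*(k + 2)^2*(k + 3)*(k - 4)
(2) = (w - 2)*(w^3 - 8*w^2 + 5*w + 50) = (w - 5)*(w - 2)*(w^2 - 3*w - 10) = (w - 5)*(w - 2)*(w + 2)*(w - 5)
(3) = (z + 1)*(z^2 - 7*z + 12) = (z - 3)*(z + 1)*(z - 4)
(4) = (j + 3)*(j^4 + 15*j^3 + 84*j^2 + 208*j + 192) = (j + 3)*(j + 4)*(j^3 + 11*j^2 + 40*j + 48) = (j + 3)*(j + 4)^2*(j^2 + 7*j + 12) = (j + 3)*(j + 4)^3*(j + 3)
(5) = (h + 1)*(h^2 - 4*h) = h*(h + 1)*(h - 4)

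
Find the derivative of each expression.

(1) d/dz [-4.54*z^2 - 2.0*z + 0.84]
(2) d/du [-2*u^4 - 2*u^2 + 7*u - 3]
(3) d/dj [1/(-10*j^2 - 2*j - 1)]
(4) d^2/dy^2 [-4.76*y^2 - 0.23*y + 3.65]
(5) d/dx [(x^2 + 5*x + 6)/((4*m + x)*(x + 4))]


(1) = -9.08*z - 2.0
(2) = -8*u^3 - 4*u + 7
(3) = 2*(10*j + 1)/(10*j^2 + 2*j + 1)^2
(4) = -9.52000000000000
(5) = ((4*m + x)*(x + 4)*(2*x + 5) - (4*m + x)*(x^2 + 5*x + 6) - (x + 4)*(x^2 + 5*x + 6))/((4*m + x)^2*(x + 4)^2)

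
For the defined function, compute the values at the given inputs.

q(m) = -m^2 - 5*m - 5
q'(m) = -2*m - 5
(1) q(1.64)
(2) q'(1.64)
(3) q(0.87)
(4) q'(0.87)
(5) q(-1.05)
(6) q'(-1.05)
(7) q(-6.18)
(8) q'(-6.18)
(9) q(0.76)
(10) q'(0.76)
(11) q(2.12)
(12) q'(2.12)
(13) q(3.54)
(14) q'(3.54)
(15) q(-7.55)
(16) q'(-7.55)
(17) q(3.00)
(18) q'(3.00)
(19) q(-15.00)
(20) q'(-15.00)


(1) = -15.89
(2) = -8.28
(3) = -10.11
(4) = -6.74
(5) = -0.85
(6) = -2.90
(7) = -12.29
(8) = 7.36
(9) = -9.38
(10) = -6.52
(11) = -20.09
(12) = -9.24
(13) = -35.23
(14) = -12.08
(15) = -24.25
(16) = 10.10
(17) = -29.00
(18) = -11.00
(19) = -155.00
(20) = 25.00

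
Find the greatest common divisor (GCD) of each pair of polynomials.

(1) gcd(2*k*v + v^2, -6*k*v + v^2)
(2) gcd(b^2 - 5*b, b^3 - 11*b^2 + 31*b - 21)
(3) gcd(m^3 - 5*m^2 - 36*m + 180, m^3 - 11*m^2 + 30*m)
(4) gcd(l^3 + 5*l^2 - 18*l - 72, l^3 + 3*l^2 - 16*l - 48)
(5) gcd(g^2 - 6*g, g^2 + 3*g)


(1) = gcd(v*(2*k + v), v*(-6*k + v)) = v
(2) = gcd(b*(b - 5), (b - 7)*(b - 3)*(b - 1)) = 1
(3) = m^2 - 11*m + 30
(4) = gcd((l - 4)*(l + 3)*(l + 6), (l - 4)*(l + 3)*(l + 4)) = l^2 - l - 12
(5) = gcd(g*(g - 6), g*(g + 3)) = g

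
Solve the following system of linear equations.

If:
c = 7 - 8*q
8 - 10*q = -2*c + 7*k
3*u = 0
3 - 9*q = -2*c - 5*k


Then:
c = 303/305
k = 108/305
q = 229/305
u = 0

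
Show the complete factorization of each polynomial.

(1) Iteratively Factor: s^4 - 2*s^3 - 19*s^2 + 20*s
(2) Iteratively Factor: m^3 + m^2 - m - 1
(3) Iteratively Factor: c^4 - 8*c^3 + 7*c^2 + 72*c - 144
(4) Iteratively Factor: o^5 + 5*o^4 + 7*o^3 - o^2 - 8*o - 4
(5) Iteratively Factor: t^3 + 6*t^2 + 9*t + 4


(1) = (s - 5)*(s^3 + 3*s^2 - 4*s) = (s - 5)*(s - 1)*(s^2 + 4*s) = s*(s - 5)*(s - 1)*(s + 4)
(2) = (m + 1)*(m^2 - 1) = (m - 1)*(m + 1)*(m + 1)
(3) = (c - 4)*(c^3 - 4*c^2 - 9*c + 36) = (c - 4)*(c + 3)*(c^2 - 7*c + 12) = (c - 4)*(c - 3)*(c + 3)*(c - 4)
(4) = (o + 1)*(o^4 + 4*o^3 + 3*o^2 - 4*o - 4) = (o + 1)*(o + 2)*(o^3 + 2*o^2 - o - 2) = (o + 1)*(o + 2)^2*(o^2 - 1) = (o + 1)^2*(o + 2)^2*(o - 1)
(5) = (t + 1)*(t^2 + 5*t + 4) = (t + 1)^2*(t + 4)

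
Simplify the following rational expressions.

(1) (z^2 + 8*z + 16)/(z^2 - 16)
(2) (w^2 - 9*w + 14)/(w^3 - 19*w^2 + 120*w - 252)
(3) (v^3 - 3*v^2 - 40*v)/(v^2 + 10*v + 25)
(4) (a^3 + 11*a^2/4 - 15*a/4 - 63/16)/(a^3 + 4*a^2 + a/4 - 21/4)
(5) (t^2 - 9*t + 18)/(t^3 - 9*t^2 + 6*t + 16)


(1) = (z + 4)/(z - 4)
(2) = (w - 2)/(w^2 - 12*w + 36)
(3) = (v^2 - 8*v)/(v + 5)
(4) = (8*a^2 - 6*a - 9)/(8*a^2 + 4*a - 12)
(5) = (t^2 - 9*t + 18)/(t^3 - 9*t^2 + 6*t + 16)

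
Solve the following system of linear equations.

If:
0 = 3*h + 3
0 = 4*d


Then:
d = 0
h = -1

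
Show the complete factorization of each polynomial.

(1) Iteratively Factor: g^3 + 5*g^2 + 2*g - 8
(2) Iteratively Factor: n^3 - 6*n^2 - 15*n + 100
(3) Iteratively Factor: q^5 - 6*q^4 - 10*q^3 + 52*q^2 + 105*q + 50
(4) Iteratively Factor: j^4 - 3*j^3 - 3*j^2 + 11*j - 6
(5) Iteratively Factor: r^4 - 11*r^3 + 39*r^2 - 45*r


(1) = (g + 4)*(g^2 + g - 2) = (g - 1)*(g + 4)*(g + 2)
(2) = (n + 4)*(n^2 - 10*n + 25) = (n - 5)*(n + 4)*(n - 5)
(3) = (q + 2)*(q^4 - 8*q^3 + 6*q^2 + 40*q + 25) = (q + 1)*(q + 2)*(q^3 - 9*q^2 + 15*q + 25) = (q - 5)*(q + 1)*(q + 2)*(q^2 - 4*q - 5) = (q - 5)^2*(q + 1)*(q + 2)*(q + 1)
(4) = (j - 1)*(j^3 - 2*j^2 - 5*j + 6) = (j - 3)*(j - 1)*(j^2 + j - 2) = (j - 3)*(j - 1)^2*(j + 2)
(5) = (r - 3)*(r^3 - 8*r^2 + 15*r) = (r - 3)^2*(r^2 - 5*r) = r*(r - 3)^2*(r - 5)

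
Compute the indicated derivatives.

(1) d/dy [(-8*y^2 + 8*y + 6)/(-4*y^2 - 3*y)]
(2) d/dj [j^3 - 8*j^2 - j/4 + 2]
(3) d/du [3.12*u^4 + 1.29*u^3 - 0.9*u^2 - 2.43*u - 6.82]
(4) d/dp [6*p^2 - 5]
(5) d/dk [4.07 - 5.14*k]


(1) = 2*(28*y^2 + 24*y + 9)/(y^2*(16*y^2 + 24*y + 9))
(2) = 3*j^2 - 16*j - 1/4
(3) = 12.48*u^3 + 3.87*u^2 - 1.8*u - 2.43
(4) = 12*p
(5) = -5.14000000000000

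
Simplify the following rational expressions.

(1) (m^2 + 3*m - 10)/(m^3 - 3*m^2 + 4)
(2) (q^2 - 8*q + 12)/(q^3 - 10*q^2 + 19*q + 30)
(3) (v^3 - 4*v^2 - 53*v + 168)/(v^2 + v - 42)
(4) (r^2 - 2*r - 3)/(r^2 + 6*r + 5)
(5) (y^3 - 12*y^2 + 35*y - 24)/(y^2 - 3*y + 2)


(1) = (m + 5)/(m^2 - m - 2)
(2) = (q - 2)/(q^2 - 4*q - 5)
(3) = (v^2 - 11*v + 24)/(v - 6)
(4) = (r - 3)/(r + 5)
(5) = (y^2 - 11*y + 24)/(y - 2)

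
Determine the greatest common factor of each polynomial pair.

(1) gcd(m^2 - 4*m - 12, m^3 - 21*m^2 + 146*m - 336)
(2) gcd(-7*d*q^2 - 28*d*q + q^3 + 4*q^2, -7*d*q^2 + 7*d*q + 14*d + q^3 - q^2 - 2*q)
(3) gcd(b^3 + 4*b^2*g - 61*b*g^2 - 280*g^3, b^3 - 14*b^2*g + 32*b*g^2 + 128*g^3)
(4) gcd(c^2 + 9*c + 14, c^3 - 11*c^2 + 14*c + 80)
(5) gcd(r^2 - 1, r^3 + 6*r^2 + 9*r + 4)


(1) = gcd((m - 6)*(m + 2), (m - 8)*(m - 7)*(m - 6)) = m - 6
(2) = -7*d + q
(3) = b - 8*g
(4) = gcd((c + 2)*(c + 7), (c - 8)*(c - 5)*(c + 2)) = c + 2
(5) = r + 1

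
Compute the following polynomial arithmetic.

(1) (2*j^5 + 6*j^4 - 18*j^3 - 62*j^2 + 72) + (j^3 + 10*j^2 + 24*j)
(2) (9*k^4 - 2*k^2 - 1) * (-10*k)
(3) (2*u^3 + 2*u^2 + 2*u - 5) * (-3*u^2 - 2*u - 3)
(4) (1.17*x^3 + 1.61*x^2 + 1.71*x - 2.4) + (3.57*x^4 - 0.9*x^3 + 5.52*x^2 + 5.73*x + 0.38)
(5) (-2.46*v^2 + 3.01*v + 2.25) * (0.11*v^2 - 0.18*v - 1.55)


(1) = 2*j^5 + 6*j^4 - 17*j^3 - 52*j^2 + 24*j + 72
(2) = -90*k^5 + 20*k^3 + 10*k
(3) = -6*u^5 - 10*u^4 - 16*u^3 + 5*u^2 + 4*u + 15
(4) = 3.57*x^4 + 0.27*x^3 + 7.13*x^2 + 7.44*x - 2.02
(5) = -0.2706*v^4 + 0.7739*v^3 + 3.5187*v^2 - 5.0705*v - 3.4875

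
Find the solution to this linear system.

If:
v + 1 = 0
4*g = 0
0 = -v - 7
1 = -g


Then:
No Solution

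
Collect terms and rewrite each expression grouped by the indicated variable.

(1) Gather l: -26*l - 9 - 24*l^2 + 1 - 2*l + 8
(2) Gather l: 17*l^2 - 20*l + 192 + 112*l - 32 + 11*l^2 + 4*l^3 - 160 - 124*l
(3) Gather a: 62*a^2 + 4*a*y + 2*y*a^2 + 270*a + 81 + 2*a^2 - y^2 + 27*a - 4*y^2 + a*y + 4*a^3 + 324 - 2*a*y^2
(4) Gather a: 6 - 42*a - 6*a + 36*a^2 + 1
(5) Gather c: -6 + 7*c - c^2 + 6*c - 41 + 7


(1) = -24*l^2 - 28*l
(2) = 4*l^3 + 28*l^2 - 32*l
(3) = 4*a^3 + a^2*(2*y + 64) + a*(-2*y^2 + 5*y + 297) - 5*y^2 + 405
(4) = 36*a^2 - 48*a + 7
(5) = -c^2 + 13*c - 40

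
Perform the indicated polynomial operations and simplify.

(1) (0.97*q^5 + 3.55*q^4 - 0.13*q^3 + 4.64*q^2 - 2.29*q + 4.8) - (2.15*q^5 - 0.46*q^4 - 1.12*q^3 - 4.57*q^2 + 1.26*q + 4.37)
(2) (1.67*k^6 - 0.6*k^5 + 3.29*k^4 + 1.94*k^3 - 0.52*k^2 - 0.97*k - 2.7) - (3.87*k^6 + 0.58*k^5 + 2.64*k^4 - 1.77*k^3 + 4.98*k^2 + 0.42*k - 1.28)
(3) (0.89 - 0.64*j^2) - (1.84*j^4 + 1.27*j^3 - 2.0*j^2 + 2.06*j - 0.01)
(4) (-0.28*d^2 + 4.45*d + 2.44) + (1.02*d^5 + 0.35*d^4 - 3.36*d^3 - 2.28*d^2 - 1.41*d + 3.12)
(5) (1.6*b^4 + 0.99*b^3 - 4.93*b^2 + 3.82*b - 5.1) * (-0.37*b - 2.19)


(1) = -1.18*q^5 + 4.01*q^4 + 0.99*q^3 + 9.21*q^2 - 3.55*q + 0.43
(2) = -2.2*k^6 - 1.18*k^5 + 0.65*k^4 + 3.71*k^3 - 5.5*k^2 - 1.39*k - 1.42
(3) = -1.84*j^4 - 1.27*j^3 + 1.36*j^2 - 2.06*j + 0.9
(4) = 1.02*d^5 + 0.35*d^4 - 3.36*d^3 - 2.56*d^2 + 3.04*d + 5.56
(5) = -0.592*b^5 - 3.8703*b^4 - 0.344*b^3 + 9.3833*b^2 - 6.4788*b + 11.169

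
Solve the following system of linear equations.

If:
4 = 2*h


Then:
h = 2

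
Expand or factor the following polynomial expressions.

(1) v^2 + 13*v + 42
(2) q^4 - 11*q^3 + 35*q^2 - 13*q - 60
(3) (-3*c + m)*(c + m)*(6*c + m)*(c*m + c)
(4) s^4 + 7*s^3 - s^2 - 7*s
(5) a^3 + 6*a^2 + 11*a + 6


(1) = (v + 6)*(v + 7)
(2) = (q - 5)*(q - 4)*(q - 3)*(q + 1)
(3) = -18*c^4*m - 18*c^4 - 15*c^3*m^2 - 15*c^3*m + 4*c^2*m^3 + 4*c^2*m^2 + c*m^4 + c*m^3
(4) = s*(s - 1)*(s + 1)*(s + 7)
(5) = (a + 1)*(a + 2)*(a + 3)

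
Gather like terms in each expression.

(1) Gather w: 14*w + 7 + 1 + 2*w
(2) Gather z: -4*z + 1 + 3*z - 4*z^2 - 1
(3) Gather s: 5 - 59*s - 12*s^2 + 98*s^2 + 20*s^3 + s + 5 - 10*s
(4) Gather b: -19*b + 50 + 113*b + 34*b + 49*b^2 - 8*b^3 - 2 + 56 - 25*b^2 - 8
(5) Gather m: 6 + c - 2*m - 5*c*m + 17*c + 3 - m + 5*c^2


(1) = 16*w + 8
(2) = -4*z^2 - z
(3) = 20*s^3 + 86*s^2 - 68*s + 10
(4) = -8*b^3 + 24*b^2 + 128*b + 96
(5) = 5*c^2 + 18*c + m*(-5*c - 3) + 9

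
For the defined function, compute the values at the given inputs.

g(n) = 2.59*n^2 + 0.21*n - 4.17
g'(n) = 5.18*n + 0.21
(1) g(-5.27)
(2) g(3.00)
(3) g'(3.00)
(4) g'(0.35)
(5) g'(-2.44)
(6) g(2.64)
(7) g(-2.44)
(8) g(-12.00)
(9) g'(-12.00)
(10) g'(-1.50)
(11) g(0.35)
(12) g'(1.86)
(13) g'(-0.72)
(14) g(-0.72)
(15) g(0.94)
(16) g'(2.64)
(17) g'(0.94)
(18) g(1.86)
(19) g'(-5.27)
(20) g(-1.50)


(1) = 66.66
(2) = 19.77
(3) = 15.75
(4) = 2.02
(5) = -12.43
(6) = 14.44
(7) = 10.74
(8) = 366.27
(9) = -61.95
(10) = -7.56
(11) = -3.78
(12) = 9.84
(13) = -3.52
(14) = -2.98
(15) = -1.68
(16) = 13.89
(17) = 5.08
(18) = 5.18
(19) = -27.09
(20) = 1.34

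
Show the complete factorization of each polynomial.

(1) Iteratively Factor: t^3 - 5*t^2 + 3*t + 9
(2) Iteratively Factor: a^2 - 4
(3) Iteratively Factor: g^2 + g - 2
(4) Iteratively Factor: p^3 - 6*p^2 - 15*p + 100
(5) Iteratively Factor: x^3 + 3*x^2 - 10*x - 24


(1) = (t - 3)*(t^2 - 2*t - 3) = (t - 3)*(t + 1)*(t - 3)
(2) = (a + 2)*(a - 2)
(3) = (g + 2)*(g - 1)
(4) = (p + 4)*(p^2 - 10*p + 25) = (p - 5)*(p + 4)*(p - 5)
(5) = (x - 3)*(x^2 + 6*x + 8) = (x - 3)*(x + 2)*(x + 4)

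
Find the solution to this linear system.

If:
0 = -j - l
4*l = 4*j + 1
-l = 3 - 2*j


Then:
No Solution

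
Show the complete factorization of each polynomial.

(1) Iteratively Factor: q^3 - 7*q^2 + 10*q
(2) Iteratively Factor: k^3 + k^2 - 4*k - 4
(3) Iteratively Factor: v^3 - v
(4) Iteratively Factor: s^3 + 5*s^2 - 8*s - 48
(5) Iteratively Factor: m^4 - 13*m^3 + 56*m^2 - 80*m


(1) = (q - 2)*(q^2 - 5*q) = q*(q - 2)*(q - 5)
(2) = (k - 2)*(k^2 + 3*k + 2) = (k - 2)*(k + 1)*(k + 2)
(3) = (v + 1)*(v^2 - v) = (v - 1)*(v + 1)*(v)
(4) = (s + 4)*(s^2 + s - 12) = (s - 3)*(s + 4)*(s + 4)
(5) = (m - 4)*(m^3 - 9*m^2 + 20*m) = (m - 4)^2*(m^2 - 5*m) = m*(m - 4)^2*(m - 5)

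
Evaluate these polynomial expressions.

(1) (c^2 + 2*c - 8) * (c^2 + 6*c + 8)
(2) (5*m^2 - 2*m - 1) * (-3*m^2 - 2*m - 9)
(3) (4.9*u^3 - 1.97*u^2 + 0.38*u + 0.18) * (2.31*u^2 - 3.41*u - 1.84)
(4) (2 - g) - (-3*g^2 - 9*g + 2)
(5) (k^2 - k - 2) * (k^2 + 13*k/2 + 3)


(1) = c^4 + 8*c^3 + 12*c^2 - 32*c - 64
(2) = -15*m^4 - 4*m^3 - 38*m^2 + 20*m + 9
(3) = 11.319*u^5 - 21.2597*u^4 - 1.4205*u^3 + 2.7448*u^2 - 1.313*u - 0.3312
(4) = 3*g^2 + 8*g
(5) = k^4 + 11*k^3/2 - 11*k^2/2 - 16*k - 6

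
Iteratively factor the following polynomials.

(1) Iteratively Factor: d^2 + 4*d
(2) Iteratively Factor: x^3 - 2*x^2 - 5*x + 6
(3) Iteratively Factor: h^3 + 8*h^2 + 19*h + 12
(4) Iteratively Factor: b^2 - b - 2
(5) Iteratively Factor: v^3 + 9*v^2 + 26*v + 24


(1) = (d + 4)*(d)
(2) = (x + 2)*(x^2 - 4*x + 3) = (x - 1)*(x + 2)*(x - 3)
(3) = (h + 1)*(h^2 + 7*h + 12) = (h + 1)*(h + 3)*(h + 4)
(4) = (b - 2)*(b + 1)
(5) = (v + 4)*(v^2 + 5*v + 6) = (v + 3)*(v + 4)*(v + 2)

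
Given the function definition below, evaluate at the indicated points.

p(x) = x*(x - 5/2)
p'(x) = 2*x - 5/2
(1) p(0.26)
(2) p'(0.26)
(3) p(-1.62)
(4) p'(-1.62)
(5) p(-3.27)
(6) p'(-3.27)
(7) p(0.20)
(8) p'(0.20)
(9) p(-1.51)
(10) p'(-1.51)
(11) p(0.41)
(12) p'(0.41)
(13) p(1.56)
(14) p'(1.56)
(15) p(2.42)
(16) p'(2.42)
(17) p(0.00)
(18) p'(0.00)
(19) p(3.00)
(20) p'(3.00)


(1) = -0.58
(2) = -1.98
(3) = 6.67
(4) = -5.74
(5) = 18.87
(6) = -9.04
(7) = -0.46
(8) = -2.10
(9) = 6.06
(10) = -5.52
(11) = -0.86
(12) = -1.68
(13) = -1.47
(14) = 0.62
(15) = -0.19
(16) = 2.34
(17) = 0.00
(18) = -2.50
(19) = 1.50
(20) = 3.50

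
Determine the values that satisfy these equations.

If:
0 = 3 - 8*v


Then:
v = 3/8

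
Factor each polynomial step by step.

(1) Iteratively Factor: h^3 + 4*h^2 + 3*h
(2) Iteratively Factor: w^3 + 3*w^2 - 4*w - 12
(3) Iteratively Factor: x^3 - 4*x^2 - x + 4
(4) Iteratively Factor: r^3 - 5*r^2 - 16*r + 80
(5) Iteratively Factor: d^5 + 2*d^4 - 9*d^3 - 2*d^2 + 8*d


(1) = (h)*(h^2 + 4*h + 3) = h*(h + 3)*(h + 1)
(2) = (w + 2)*(w^2 + w - 6) = (w - 2)*(w + 2)*(w + 3)
(3) = (x - 1)*(x^2 - 3*x - 4) = (x - 4)*(x - 1)*(x + 1)
(4) = (r - 4)*(r^2 - r - 20) = (r - 4)*(r + 4)*(r - 5)
(5) = (d + 1)*(d^4 + d^3 - 10*d^2 + 8*d) = (d + 1)*(d + 4)*(d^3 - 3*d^2 + 2*d) = d*(d + 1)*(d + 4)*(d^2 - 3*d + 2) = d*(d - 2)*(d + 1)*(d + 4)*(d - 1)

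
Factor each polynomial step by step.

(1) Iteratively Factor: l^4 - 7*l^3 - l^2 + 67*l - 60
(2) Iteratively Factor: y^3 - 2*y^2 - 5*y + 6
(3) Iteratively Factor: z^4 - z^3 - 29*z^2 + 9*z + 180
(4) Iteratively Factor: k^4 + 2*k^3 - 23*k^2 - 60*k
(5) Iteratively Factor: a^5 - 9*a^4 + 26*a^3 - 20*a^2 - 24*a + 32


(1) = (l - 5)*(l^3 - 2*l^2 - 11*l + 12) = (l - 5)*(l + 3)*(l^2 - 5*l + 4) = (l - 5)*(l - 4)*(l + 3)*(l - 1)
(2) = (y - 1)*(y^2 - y - 6) = (y - 1)*(y + 2)*(y - 3)
(3) = (z - 3)*(z^3 + 2*z^2 - 23*z - 60) = (z - 3)*(z + 3)*(z^2 - z - 20) = (z - 5)*(z - 3)*(z + 3)*(z + 4)
(4) = (k - 5)*(k^3 + 7*k^2 + 12*k) = (k - 5)*(k + 4)*(k^2 + 3*k) = (k - 5)*(k + 3)*(k + 4)*(k)
(5) = (a - 2)*(a^4 - 7*a^3 + 12*a^2 + 4*a - 16) = (a - 4)*(a - 2)*(a^3 - 3*a^2 + 4) = (a - 4)*(a - 2)^2*(a^2 - a - 2) = (a - 4)*(a - 2)^2*(a + 1)*(a - 2)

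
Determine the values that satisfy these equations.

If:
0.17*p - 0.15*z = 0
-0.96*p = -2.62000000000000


Then:
p = 2.73
z = 3.09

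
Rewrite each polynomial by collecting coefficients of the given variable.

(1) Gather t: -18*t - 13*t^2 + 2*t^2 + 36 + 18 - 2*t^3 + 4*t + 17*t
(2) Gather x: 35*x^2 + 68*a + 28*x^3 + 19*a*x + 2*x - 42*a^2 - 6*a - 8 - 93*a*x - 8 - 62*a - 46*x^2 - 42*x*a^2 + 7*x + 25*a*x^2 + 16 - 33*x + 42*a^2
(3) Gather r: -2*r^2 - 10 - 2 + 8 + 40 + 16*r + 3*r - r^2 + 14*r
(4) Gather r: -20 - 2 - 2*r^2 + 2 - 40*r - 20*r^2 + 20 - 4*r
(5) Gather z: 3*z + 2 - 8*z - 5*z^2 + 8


(1) = -2*t^3 - 11*t^2 + 3*t + 54
(2) = 28*x^3 + x^2*(25*a - 11) + x*(-42*a^2 - 74*a - 24)
(3) = -3*r^2 + 33*r + 36
(4) = -22*r^2 - 44*r
(5) = -5*z^2 - 5*z + 10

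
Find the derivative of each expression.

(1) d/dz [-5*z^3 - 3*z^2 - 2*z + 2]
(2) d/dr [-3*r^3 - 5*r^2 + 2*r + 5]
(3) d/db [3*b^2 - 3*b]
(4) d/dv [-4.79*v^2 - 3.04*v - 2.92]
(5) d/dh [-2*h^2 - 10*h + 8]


(1) = -15*z^2 - 6*z - 2
(2) = -9*r^2 - 10*r + 2
(3) = 6*b - 3
(4) = -9.58*v - 3.04
(5) = -4*h - 10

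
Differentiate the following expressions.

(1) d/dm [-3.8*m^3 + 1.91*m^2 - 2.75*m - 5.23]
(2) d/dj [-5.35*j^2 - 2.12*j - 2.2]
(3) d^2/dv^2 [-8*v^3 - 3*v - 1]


(1) = -11.4*m^2 + 3.82*m - 2.75
(2) = -10.7*j - 2.12
(3) = -48*v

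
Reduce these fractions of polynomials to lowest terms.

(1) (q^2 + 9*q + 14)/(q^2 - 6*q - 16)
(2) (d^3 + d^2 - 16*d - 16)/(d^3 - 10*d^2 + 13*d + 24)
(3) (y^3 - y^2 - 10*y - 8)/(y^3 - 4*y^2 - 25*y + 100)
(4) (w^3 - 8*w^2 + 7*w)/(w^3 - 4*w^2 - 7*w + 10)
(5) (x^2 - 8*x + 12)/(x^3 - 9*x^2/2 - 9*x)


(1) = (q + 7)/(q - 8)
(2) = (d^2 - 16)/(d^2 - 11*d + 24)
(3) = (y^2 + 3*y + 2)/(y^2 - 25)
(4) = (w^2 - 7*w)/(w^2 - 3*w - 10)
(5) = (2*x - 4)/(2*x^2 + 3*x)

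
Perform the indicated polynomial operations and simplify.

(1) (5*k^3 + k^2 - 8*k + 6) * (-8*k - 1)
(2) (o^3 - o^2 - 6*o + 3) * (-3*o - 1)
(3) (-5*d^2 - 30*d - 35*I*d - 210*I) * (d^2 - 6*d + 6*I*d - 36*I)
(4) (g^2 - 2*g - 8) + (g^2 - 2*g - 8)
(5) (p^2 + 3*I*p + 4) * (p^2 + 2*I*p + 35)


(1) = -40*k^4 - 13*k^3 + 63*k^2 - 40*k - 6
(2) = -3*o^4 + 2*o^3 + 19*o^2 - 3*o - 3
(3) = -5*d^4 - 65*I*d^3 + 390*d^2 + 2340*I*d - 7560
(4) = 2*g^2 - 4*g - 16
(5) = p^4 + 5*I*p^3 + 33*p^2 + 113*I*p + 140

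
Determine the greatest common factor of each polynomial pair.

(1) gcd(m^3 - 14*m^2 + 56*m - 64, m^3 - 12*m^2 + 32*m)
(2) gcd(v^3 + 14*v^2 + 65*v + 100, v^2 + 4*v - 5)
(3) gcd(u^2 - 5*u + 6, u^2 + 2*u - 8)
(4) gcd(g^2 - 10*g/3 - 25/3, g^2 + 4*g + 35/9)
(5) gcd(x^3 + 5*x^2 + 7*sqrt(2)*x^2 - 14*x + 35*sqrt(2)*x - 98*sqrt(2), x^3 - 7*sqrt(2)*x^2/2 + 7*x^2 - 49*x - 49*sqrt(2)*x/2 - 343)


(1) = gcd((m - 8)*(m - 4)*(m - 2), m*(m - 8)*(m - 4)) = m^2 - 12*m + 32
(2) = gcd((v + 4)*(v + 5)^2, (v - 1)*(v + 5)) = v + 5
(3) = u - 2
(4) = g + 5/3
(5) = x + 7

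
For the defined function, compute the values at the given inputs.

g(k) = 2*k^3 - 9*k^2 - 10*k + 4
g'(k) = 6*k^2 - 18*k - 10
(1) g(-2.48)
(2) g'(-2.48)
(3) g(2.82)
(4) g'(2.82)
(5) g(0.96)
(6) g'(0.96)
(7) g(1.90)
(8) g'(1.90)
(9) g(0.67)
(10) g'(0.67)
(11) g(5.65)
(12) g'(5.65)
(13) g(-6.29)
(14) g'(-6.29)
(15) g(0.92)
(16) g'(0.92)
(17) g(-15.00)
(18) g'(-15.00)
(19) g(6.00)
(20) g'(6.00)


(1) = -57.06
(2) = 71.54
(3) = -50.92
(4) = -13.05
(5) = -12.12
(6) = -21.75
(7) = -33.77
(8) = -22.54
(9) = -6.14
(10) = -19.37
(11) = 20.92
(12) = 79.84
(13) = -786.89
(14) = 340.60
(15) = -11.26
(16) = -21.48
(17) = -8621.00
(18) = 1610.00
(19) = 52.00
(20) = 98.00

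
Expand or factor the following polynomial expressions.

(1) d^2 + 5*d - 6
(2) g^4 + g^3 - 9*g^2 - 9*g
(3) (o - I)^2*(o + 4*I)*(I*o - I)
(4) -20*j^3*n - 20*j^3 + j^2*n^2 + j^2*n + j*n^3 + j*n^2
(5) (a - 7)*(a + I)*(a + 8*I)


(1) = (d - 1)*(d + 6)
(2) = g*(g - 3)*(g + 1)*(g + 3)
(3) = I*o^4 - 2*o^3 - I*o^3 + 2*o^2 + 7*I*o^2 + 4*o - 7*I*o - 4
(4) = (-4*j + n)*(5*j + n)*(j*n + j)
(5) = a^3 - 7*a^2 + 9*I*a^2 - 8*a - 63*I*a + 56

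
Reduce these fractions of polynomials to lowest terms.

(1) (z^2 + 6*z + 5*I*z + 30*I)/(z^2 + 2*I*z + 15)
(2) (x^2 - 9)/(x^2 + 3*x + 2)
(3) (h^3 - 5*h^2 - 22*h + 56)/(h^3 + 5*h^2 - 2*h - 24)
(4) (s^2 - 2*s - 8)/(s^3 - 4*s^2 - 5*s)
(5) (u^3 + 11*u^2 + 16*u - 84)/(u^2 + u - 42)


(1) = (z + 6)/(z - 3*I)
(2) = (x^2 - 9)/(x^2 + 3*x + 2)
(3) = (h - 7)/(h + 3)
(4) = (s^2 - 2*s - 8)/(s^3 - 4*s^2 - 5*s)
(5) = (u^2 + 4*u - 12)/(u - 6)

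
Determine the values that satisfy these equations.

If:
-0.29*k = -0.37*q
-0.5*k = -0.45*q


Then:
k = 0.00
q = 0.00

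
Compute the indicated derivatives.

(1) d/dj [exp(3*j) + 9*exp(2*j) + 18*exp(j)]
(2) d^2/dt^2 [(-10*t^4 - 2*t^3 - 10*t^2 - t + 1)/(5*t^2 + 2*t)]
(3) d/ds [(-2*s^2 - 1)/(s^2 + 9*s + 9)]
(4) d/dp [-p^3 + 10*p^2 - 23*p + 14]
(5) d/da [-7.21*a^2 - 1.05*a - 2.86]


(1) = 3*(exp(2*j) + 6*exp(j) + 6)*exp(j)
(2) = 2*(-250*t^6 - 300*t^5 - 120*t^4 + 67*t^3 + 75*t^2 + 30*t + 4)/(t^3*(125*t^3 + 150*t^2 + 60*t + 8))
(3) = (-18*s^2 - 34*s + 9)/(s^4 + 18*s^3 + 99*s^2 + 162*s + 81)
(4) = -3*p^2 + 20*p - 23
(5) = -14.42*a - 1.05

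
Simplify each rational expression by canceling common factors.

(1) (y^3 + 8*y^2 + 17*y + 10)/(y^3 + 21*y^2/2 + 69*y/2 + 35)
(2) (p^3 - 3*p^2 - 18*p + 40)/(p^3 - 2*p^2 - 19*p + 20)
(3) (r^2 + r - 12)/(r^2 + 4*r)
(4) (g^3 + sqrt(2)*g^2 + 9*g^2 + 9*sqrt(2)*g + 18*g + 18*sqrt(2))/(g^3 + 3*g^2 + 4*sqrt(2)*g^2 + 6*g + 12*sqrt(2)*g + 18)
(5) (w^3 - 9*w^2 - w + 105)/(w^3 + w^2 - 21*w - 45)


(1) = (2*y + 2)/(2*y + 7)
(2) = (p - 2)/(p - 1)
(3) = (r - 3)/r
(4) = (g + 6)/(g + 3*sqrt(2))
(5) = (w - 7)/(w + 3)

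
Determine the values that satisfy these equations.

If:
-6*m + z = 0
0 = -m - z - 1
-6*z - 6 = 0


Then:
No Solution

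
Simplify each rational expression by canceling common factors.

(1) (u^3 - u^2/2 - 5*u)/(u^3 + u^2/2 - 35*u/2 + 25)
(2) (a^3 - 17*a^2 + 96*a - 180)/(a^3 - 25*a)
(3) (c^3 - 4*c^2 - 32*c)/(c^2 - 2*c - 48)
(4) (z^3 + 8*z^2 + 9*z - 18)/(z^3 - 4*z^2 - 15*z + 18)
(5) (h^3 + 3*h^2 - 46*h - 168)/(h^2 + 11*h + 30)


(1) = (u^2 + 2*u)/(u^2 + 3*u - 10)
(2) = (a^2 - 12*a + 36)/(a^2 + 5*a)
(3) = (c^2 + 4*c)/(c + 6)
(4) = (z + 6)/(z - 6)
(5) = (h^2 - 3*h - 28)/(h + 5)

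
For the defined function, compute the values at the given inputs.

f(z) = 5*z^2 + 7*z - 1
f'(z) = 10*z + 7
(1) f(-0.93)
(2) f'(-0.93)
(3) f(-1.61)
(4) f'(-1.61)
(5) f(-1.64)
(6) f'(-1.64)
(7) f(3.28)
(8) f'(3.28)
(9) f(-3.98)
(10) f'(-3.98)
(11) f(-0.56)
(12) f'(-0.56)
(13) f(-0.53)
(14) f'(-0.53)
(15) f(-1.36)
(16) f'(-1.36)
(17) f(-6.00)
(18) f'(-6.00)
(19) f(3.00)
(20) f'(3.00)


(1) = -3.19
(2) = -2.30
(3) = 0.69
(4) = -9.10
(5) = 0.97
(6) = -9.40
(7) = 75.75
(8) = 39.80
(9) = 50.34
(10) = -32.80
(11) = -3.35
(12) = 1.40
(13) = -3.31
(14) = 1.70
(15) = -1.27
(16) = -6.60
(17) = 137.00
(18) = -53.00
(19) = 65.00
(20) = 37.00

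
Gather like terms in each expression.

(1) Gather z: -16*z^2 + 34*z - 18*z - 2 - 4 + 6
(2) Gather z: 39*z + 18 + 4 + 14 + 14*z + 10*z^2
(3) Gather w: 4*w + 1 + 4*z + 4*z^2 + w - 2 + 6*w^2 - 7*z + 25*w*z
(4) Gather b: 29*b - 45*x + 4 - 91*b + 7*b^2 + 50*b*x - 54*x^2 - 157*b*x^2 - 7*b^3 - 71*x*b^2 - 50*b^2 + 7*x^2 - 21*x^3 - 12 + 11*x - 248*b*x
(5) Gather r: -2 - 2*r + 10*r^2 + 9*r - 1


(1) = -16*z^2 + 16*z
(2) = 10*z^2 + 53*z + 36
(3) = 6*w^2 + w*(25*z + 5) + 4*z^2 - 3*z - 1
(4) = -7*b^3 + b^2*(-71*x - 43) + b*(-157*x^2 - 198*x - 62) - 21*x^3 - 47*x^2 - 34*x - 8
(5) = 10*r^2 + 7*r - 3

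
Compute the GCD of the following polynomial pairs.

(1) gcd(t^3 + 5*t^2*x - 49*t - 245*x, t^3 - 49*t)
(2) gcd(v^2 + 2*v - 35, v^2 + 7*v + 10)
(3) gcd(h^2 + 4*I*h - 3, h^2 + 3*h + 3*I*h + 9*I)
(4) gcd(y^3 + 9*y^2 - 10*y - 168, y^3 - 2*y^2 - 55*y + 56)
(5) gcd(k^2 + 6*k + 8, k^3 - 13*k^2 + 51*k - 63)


(1) = gcd((t - 7)*(t + 7)*(t + 5*x), t*(t - 7)*(t + 7)) = t^2 - 49
(2) = gcd((v - 5)*(v + 7), (v + 2)*(v + 5)) = 1
(3) = gcd((h + I)*(h + 3*I), (h + 3)*(h + 3*I)) = h + 3*I
(4) = y + 7
(5) = 1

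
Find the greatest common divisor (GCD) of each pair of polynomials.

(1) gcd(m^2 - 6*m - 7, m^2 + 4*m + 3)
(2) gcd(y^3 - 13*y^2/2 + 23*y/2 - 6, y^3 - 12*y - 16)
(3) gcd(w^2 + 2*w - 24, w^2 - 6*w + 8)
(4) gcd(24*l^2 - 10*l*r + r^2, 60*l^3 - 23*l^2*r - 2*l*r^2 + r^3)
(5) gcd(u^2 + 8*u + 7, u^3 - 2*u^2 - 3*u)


(1) = m + 1
(2) = y - 4
(3) = w - 4
(4) = gcd((-6*l + r)*(-4*l + r), (-4*l + r)*(-3*l + r)*(5*l + r)) = -4*l + r
(5) = gcd((u + 1)*(u + 7), u*(u - 3)*(u + 1)) = u + 1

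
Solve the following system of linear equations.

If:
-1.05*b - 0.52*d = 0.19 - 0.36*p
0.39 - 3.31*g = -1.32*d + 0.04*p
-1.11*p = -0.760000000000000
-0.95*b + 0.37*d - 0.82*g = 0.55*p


Then:
b = -0.45
d = 1.01
g = 0.51
p = 0.68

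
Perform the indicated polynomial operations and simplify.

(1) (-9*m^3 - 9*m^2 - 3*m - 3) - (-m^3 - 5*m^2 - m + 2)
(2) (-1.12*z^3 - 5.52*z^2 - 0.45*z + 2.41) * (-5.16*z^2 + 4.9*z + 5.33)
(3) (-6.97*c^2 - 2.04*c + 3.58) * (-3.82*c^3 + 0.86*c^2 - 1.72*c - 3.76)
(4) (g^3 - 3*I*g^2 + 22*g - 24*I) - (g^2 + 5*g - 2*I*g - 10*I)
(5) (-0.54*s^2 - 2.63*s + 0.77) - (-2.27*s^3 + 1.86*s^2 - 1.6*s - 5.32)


(1) = -8*m^3 - 4*m^2 - 2*m - 5
(2) = 5.7792*z^5 + 22.9952*z^4 - 30.6956*z^3 - 44.0622*z^2 + 9.4105*z + 12.8453
(3) = 26.6254*c^5 + 1.7986*c^4 - 3.4416*c^3 + 32.7948*c^2 + 1.5128*c - 13.4608
(4) = g^3 - g^2 - 3*I*g^2 + 17*g + 2*I*g - 14*I
(5) = 2.27*s^3 - 2.4*s^2 - 1.03*s + 6.09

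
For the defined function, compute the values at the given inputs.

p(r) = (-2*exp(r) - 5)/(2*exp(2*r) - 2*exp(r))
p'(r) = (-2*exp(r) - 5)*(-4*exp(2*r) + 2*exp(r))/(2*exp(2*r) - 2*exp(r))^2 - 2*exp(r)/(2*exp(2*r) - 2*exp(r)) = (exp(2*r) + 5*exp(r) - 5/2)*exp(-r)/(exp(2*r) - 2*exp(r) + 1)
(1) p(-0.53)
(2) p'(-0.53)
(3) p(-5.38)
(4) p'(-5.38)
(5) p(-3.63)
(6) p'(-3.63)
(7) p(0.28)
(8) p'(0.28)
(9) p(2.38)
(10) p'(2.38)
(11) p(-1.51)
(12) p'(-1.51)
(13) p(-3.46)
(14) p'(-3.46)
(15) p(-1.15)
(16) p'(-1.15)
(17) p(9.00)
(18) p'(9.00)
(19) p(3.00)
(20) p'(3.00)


(1) = 12.75
(2) = 7.93
(3) = 546.07
(4) = -542.54
(5) = 97.88
(6) = -94.18
(7) = -8.94
(8) = 42.46
(9) = -0.13
(10) = 0.16
(11) = 15.81
(12) = -10.04
(13) = 83.16
(14) = -79.43
(15) = 13.02
(16) = -5.52
(17) = -0.00
(18) = 0.00
(19) = -0.06
(20) = 0.07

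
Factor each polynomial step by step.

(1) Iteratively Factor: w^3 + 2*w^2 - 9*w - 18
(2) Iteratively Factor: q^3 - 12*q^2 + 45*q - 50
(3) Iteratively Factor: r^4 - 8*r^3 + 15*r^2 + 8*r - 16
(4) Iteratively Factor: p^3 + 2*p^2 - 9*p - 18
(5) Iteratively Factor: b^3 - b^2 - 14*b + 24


(1) = (w + 2)*(w^2 - 9) = (w - 3)*(w + 2)*(w + 3)
(2) = (q - 5)*(q^2 - 7*q + 10) = (q - 5)*(q - 2)*(q - 5)
(3) = (r - 4)*(r^3 - 4*r^2 - r + 4) = (r - 4)*(r + 1)*(r^2 - 5*r + 4) = (r - 4)^2*(r + 1)*(r - 1)
(4) = (p - 3)*(p^2 + 5*p + 6) = (p - 3)*(p + 2)*(p + 3)
(5) = (b - 3)*(b^2 + 2*b - 8) = (b - 3)*(b + 4)*(b - 2)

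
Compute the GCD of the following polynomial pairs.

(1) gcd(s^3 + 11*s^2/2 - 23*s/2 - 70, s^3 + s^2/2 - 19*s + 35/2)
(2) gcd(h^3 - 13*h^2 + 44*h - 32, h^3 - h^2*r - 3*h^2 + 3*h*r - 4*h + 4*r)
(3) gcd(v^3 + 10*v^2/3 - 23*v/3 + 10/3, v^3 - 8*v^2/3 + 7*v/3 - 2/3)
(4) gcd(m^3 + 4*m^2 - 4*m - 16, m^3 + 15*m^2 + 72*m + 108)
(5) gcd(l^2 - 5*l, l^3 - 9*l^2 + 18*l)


(1) = s^2 + 3*s/2 - 35/2
(2) = h - 4
(3) = gcd((v - 1)*(v - 2/3)*(v + 5), (v - 1)^2*(v - 2/3)) = v^2 - 5*v/3 + 2/3
(4) = gcd((m - 2)*(m + 2)*(m + 4), (m + 3)*(m + 6)^2) = 1
(5) = l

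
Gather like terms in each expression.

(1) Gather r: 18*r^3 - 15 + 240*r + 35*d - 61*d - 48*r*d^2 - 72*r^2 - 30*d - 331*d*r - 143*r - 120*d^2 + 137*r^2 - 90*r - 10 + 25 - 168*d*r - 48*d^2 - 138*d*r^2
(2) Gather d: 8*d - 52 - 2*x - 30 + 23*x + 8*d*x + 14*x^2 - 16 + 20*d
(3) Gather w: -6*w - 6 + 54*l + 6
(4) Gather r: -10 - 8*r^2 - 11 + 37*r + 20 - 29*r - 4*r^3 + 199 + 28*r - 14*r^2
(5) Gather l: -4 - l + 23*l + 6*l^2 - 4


(1) = -168*d^2 - 56*d + 18*r^3 + r^2*(65 - 138*d) + r*(-48*d^2 - 499*d + 7)
(2) = d*(8*x + 28) + 14*x^2 + 21*x - 98
(3) = 54*l - 6*w
(4) = -4*r^3 - 22*r^2 + 36*r + 198
(5) = 6*l^2 + 22*l - 8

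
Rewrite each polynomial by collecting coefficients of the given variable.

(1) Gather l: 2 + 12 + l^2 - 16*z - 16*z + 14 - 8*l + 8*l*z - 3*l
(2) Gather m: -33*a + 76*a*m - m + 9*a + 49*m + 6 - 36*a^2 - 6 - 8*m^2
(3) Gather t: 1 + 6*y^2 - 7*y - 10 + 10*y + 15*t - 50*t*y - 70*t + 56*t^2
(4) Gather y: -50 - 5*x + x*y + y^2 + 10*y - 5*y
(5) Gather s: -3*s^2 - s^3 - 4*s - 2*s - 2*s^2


(1) = l^2 + l*(8*z - 11) - 32*z + 28
(2) = -36*a^2 - 24*a - 8*m^2 + m*(76*a + 48)
(3) = 56*t^2 + t*(-50*y - 55) + 6*y^2 + 3*y - 9
(4) = -5*x + y^2 + y*(x + 5) - 50
(5) = -s^3 - 5*s^2 - 6*s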